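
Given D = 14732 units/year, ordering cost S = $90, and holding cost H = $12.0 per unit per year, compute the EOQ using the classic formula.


Formula: EOQ = sqrt(2 * D * S / H)
Numerator: 2 * 14732 * 90 = 2651760
2DS/H = 2651760 / 12.0 = 220980.0
EOQ = sqrt(220980.0) = 470.1 units

470.1 units


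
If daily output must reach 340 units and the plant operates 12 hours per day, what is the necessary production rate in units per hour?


Formula: Production Rate = Daily Demand / Available Hours
Rate = 340 units/day / 12 hours/day
Rate = 28.3 units/hour

28.3 units/hour


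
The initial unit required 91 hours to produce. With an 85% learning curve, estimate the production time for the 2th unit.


Formula: T_n = T_1 * (learning_rate)^(log2(n)) where learning_rate = rate/100
Doublings = log2(2) = 1
T_n = 91 * 0.85^1
T_n = 91 * 0.85 = 77.4 hours

77.4 hours


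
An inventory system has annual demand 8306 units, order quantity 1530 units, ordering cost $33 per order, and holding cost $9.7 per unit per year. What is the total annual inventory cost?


TC = 8306/1530 * 33 + 1530/2 * 9.7

$7599.65


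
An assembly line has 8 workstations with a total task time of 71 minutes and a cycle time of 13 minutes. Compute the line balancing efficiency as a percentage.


Formula: Efficiency = Sum of Task Times / (N_stations * CT) * 100
Total station capacity = 8 stations * 13 min = 104 min
Efficiency = 71 / 104 * 100 = 68.3%

68.3%


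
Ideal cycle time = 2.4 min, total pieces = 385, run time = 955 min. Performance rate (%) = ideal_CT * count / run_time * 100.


Formula: Performance = (Ideal CT * Total Count) / Run Time * 100
Ideal output time = 2.4 * 385 = 924.0 min
Performance = 924.0 / 955 * 100 = 96.8%

96.8%


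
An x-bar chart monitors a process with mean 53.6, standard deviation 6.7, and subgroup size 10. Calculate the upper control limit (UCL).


UCL = 53.6 + 3 * 6.7 / sqrt(10)

59.96


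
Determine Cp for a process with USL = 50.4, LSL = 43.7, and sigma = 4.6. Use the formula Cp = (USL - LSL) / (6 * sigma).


Cp = (50.4 - 43.7) / (6 * 4.6)

0.24


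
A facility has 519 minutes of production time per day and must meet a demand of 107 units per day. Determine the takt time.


Formula: Takt Time = Available Production Time / Customer Demand
Takt = 519 min/day / 107 units/day
Takt = 4.85 min/unit

4.85 min/unit


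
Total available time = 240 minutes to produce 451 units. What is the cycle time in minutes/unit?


Formula: CT = Available Time / Number of Units
CT = 240 min / 451 units
CT = 0.53 min/unit

0.53 min/unit


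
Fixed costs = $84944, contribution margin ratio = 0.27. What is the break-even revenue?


Formula: BER = Fixed Costs / Contribution Margin Ratio
BER = $84944 / 0.27
BER = $314607.41 (to the nearest cent)

$314607.41


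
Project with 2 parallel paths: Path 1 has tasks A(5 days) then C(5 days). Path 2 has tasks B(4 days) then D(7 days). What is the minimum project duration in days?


Path 1 = 5 + 5 = 10 days
Path 2 = 4 + 7 = 11 days
Duration = max(10, 11) = 11 days

11 days


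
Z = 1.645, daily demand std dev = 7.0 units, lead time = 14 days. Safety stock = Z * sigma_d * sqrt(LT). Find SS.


Formula: SS = z * sigma_d * sqrt(LT)
sqrt(LT) = sqrt(14) = 3.7417
SS = 1.645 * 7.0 * 3.7417
SS = 43.1 units

43.1 units


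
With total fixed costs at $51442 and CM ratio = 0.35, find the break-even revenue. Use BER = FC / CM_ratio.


Formula: BER = Fixed Costs / Contribution Margin Ratio
BER = $51442 / 0.35
BER = $146977.14 (to the nearest cent)

$146977.14


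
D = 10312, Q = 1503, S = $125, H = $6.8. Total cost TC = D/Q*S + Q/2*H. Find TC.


TC = 10312/1503 * 125 + 1503/2 * 6.8

$5967.82


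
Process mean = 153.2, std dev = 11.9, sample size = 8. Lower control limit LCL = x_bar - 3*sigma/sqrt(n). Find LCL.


LCL = 153.2 - 3 * 11.9 / sqrt(8)

140.58


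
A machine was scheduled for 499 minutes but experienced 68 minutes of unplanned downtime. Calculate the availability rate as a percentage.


Formula: Availability = (Planned Time - Downtime) / Planned Time * 100
Uptime = 499 - 68 = 431 min
Availability = 431 / 499 * 100 = 86.4%

86.4%


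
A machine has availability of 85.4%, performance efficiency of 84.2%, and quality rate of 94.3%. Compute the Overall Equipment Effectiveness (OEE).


Formula: OEE = Availability * Performance * Quality / 10000
A * P = 85.4% * 84.2% / 100 = 71.91%
OEE = 71.91% * 94.3% / 100 = 67.8%

67.8%


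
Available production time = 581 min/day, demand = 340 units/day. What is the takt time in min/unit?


Formula: Takt Time = Available Production Time / Customer Demand
Takt = 581 min/day / 340 units/day
Takt = 1.71 min/unit

1.71 min/unit


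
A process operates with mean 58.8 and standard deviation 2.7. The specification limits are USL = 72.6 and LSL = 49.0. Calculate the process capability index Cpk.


Cpu = (72.6 - 58.8) / (3 * 2.7) = 1.7
Cpl = (58.8 - 49.0) / (3 * 2.7) = 1.21
Cpk = min(1.7, 1.21) = 1.21

1.21


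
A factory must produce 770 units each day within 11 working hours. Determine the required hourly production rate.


Formula: Production Rate = Daily Demand / Available Hours
Rate = 770 units/day / 11 hours/day
Rate = 70.0 units/hour

70.0 units/hour


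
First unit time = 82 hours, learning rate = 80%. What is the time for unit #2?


Formula: T_n = T_1 * (learning_rate)^(log2(n)) where learning_rate = rate/100
Doublings = log2(2) = 1
T_n = 82 * 0.8^1
T_n = 82 * 0.8 = 65.6 hours

65.6 hours


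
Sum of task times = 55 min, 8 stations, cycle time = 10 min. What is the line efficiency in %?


Formula: Efficiency = Sum of Task Times / (N_stations * CT) * 100
Total station capacity = 8 stations * 10 min = 80 min
Efficiency = 55 / 80 * 100 = 68.8%

68.8%


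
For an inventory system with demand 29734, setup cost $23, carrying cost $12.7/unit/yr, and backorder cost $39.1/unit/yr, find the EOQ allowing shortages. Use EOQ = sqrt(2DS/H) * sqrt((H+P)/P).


Formula: EOQ* = sqrt(2DS/H) * sqrt((H+P)/P)
Base EOQ = sqrt(2*29734*23/12.7) = 328.17 units
Correction = sqrt((12.7+39.1)/39.1) = 1.151
EOQ* = 328.17 * 1.151 = 377.7 units

377.7 units


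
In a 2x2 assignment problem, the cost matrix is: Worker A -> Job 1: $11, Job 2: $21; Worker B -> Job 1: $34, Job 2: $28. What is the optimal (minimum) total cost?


Option 1: A->1 + B->2 = $11 + $28 = $39
Option 2: A->2 + B->1 = $21 + $34 = $55
Min cost = min($39, $55) = $39

$39


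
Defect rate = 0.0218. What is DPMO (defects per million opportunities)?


DPMO = defect_rate * 1000000 = 0.0218 * 1000000

21800


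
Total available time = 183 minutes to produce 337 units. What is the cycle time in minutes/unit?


Formula: CT = Available Time / Number of Units
CT = 183 min / 337 units
CT = 0.54 min/unit

0.54 min/unit


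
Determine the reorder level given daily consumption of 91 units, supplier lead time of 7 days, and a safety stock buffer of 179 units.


Formula: ROP = (Daily Demand * Lead Time) + Safety Stock
Demand during lead time = 91 * 7 = 637 units
ROP = 637 + 179 = 816 units

816 units


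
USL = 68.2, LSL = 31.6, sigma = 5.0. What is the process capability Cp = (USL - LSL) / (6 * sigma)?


Cp = (68.2 - 31.6) / (6 * 5.0)

1.22


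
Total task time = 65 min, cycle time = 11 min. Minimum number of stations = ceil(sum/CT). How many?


Formula: N_min = ceil(Sum of Task Times / Cycle Time)
N_min = ceil(65 min / 11 min) = ceil(5.9091)
N_min = 6 stations

6


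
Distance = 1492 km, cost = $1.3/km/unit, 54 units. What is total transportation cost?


TC = dist * cost * units = 1492 * 1.3 * 54 = $104738.40

$104738.40


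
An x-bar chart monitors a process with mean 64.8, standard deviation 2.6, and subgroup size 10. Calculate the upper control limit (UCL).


UCL = 64.8 + 3 * 2.6 / sqrt(10)

67.27


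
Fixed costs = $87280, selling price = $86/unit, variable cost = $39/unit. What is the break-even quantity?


Formula: BEQ = Fixed Costs / (Price - Variable Cost)
Contribution margin = $86 - $39 = $47/unit
BEQ = ceil($87280 / $47/unit) = ceil(1857.02) = 1858 units

1858 units


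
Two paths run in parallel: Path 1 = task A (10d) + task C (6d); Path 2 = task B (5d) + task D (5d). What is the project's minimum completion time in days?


Path 1 = 10 + 6 = 16 days
Path 2 = 5 + 5 = 10 days
Duration = max(16, 10) = 16 days

16 days


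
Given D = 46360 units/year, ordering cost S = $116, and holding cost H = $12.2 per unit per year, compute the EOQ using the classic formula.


Formula: EOQ = sqrt(2 * D * S / H)
Numerator: 2 * 46360 * 116 = 10755520
2DS/H = 10755520 / 12.2 = 881600.0
EOQ = sqrt(881600.0) = 938.9 units

938.9 units


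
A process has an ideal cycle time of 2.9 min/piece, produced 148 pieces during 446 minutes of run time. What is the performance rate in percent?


Formula: Performance = (Ideal CT * Total Count) / Run Time * 100
Ideal output time = 2.9 * 148 = 429.2 min
Performance = 429.2 / 446 * 100 = 96.2%

96.2%


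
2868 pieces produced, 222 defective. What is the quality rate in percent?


Formula: Quality Rate = Good Pieces / Total Pieces * 100
Good pieces = 2868 - 222 = 2646
QR = 2646 / 2868 * 100 = 92.3%

92.3%


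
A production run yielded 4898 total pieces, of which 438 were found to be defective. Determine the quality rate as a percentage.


Formula: Quality Rate = Good Pieces / Total Pieces * 100
Good pieces = 4898 - 438 = 4460
QR = 4460 / 4898 * 100 = 91.1%

91.1%


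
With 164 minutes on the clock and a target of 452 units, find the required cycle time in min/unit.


Formula: CT = Available Time / Number of Units
CT = 164 min / 452 units
CT = 0.36 min/unit

0.36 min/unit


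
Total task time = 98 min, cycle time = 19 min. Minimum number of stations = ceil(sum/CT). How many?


Formula: N_min = ceil(Sum of Task Times / Cycle Time)
N_min = ceil(98 min / 19 min) = ceil(5.1579)
N_min = 6 stations

6


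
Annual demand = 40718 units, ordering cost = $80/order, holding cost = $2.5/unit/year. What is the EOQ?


Formula: EOQ = sqrt(2 * D * S / H)
Numerator: 2 * 40718 * 80 = 6514880
2DS/H = 6514880 / 2.5 = 2605952.0
EOQ = sqrt(2605952.0) = 1614.3 units

1614.3 units


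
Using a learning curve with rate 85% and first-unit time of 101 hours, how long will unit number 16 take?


Formula: T_n = T_1 * (learning_rate)^(log2(n)) where learning_rate = rate/100
Doublings = log2(16) = 4
T_n = 101 * 0.85^4
T_n = 101 * 0.522 = 52.7 hours

52.7 hours


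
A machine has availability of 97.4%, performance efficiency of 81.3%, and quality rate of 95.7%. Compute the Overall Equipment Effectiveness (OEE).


Formula: OEE = Availability * Performance * Quality / 10000
A * P = 97.4% * 81.3% / 100 = 79.19%
OEE = 79.19% * 95.7% / 100 = 75.8%

75.8%


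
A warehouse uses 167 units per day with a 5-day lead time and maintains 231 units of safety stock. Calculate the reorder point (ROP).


Formula: ROP = (Daily Demand * Lead Time) + Safety Stock
Demand during lead time = 167 * 5 = 835 units
ROP = 835 + 231 = 1066 units

1066 units


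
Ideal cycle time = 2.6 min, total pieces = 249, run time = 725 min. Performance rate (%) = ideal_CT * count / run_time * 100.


Formula: Performance = (Ideal CT * Total Count) / Run Time * 100
Ideal output time = 2.6 * 249 = 647.4 min
Performance = 647.4 / 725 * 100 = 89.3%

89.3%


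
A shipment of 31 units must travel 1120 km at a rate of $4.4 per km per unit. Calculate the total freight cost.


TC = dist * cost * units = 1120 * 4.4 * 31 = $152768.00

$152768.00


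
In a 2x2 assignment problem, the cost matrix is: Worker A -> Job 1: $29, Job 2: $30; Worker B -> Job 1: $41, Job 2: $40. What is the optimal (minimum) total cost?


Option 1: A->1 + B->2 = $29 + $40 = $69
Option 2: A->2 + B->1 = $30 + $41 = $71
Min cost = min($69, $71) = $69

$69


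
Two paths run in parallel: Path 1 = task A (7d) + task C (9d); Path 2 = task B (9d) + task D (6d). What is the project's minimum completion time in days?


Path 1 = 7 + 9 = 16 days
Path 2 = 9 + 6 = 15 days
Duration = max(16, 15) = 16 days

16 days


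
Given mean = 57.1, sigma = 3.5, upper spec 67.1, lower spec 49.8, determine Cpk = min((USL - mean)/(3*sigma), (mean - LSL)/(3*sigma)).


Cpu = (67.1 - 57.1) / (3 * 3.5) = 0.95
Cpl = (57.1 - 49.8) / (3 * 3.5) = 0.7
Cpk = min(0.95, 0.7) = 0.7

0.7


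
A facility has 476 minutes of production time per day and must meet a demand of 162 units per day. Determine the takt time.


Formula: Takt Time = Available Production Time / Customer Demand
Takt = 476 min/day / 162 units/day
Takt = 2.94 min/unit

2.94 min/unit


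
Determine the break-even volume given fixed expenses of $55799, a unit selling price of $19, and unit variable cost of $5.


Formula: BEQ = Fixed Costs / (Price - Variable Cost)
Contribution margin = $19 - $5 = $14/unit
BEQ = ceil($55799 / $14/unit) = ceil(3985.64) = 3986 units

3986 units


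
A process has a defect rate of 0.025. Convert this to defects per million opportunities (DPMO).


DPMO = defect_rate * 1000000 = 0.025 * 1000000

25000


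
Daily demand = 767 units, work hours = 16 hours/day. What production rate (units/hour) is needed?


Formula: Production Rate = Daily Demand / Available Hours
Rate = 767 units/day / 16 hours/day
Rate = 47.9 units/hour

47.9 units/hour


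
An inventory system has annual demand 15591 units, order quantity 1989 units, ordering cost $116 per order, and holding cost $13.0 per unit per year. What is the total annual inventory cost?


TC = 15591/1989 * 116 + 1989/2 * 13.0

$13837.78


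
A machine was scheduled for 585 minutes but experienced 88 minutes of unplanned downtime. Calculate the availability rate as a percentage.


Formula: Availability = (Planned Time - Downtime) / Planned Time * 100
Uptime = 585 - 88 = 497 min
Availability = 497 / 585 * 100 = 85.0%

85.0%


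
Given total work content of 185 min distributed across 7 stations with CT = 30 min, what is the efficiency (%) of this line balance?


Formula: Efficiency = Sum of Task Times / (N_stations * CT) * 100
Total station capacity = 7 stations * 30 min = 210 min
Efficiency = 185 / 210 * 100 = 88.1%

88.1%


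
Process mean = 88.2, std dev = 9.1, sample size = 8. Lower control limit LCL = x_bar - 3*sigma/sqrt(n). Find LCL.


LCL = 88.2 - 3 * 9.1 / sqrt(8)

78.55


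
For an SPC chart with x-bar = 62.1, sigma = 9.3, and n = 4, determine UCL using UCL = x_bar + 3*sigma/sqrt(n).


UCL = 62.1 + 3 * 9.3 / sqrt(4)

76.05


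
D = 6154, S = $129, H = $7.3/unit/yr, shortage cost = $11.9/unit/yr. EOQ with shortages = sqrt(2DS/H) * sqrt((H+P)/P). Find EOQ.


Formula: EOQ* = sqrt(2DS/H) * sqrt((H+P)/P)
Base EOQ = sqrt(2*6154*129/7.3) = 466.37 units
Correction = sqrt((7.3+11.9)/11.9) = 1.27021
EOQ* = 466.37 * 1.27021 = 592.4 units

592.4 units


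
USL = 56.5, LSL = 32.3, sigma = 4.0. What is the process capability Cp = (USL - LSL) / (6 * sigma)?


Cp = (56.5 - 32.3) / (6 * 4.0)

1.01


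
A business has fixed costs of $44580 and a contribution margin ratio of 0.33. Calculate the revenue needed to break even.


Formula: BER = Fixed Costs / Contribution Margin Ratio
BER = $44580 / 0.33
BER = $135090.91 (to the nearest cent)

$135090.91


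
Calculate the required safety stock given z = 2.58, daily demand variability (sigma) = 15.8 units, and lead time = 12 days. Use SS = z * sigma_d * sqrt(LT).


Formula: SS = z * sigma_d * sqrt(LT)
sqrt(LT) = sqrt(12) = 3.4641
SS = 2.58 * 15.8 * 3.4641
SS = 141.2 units

141.2 units


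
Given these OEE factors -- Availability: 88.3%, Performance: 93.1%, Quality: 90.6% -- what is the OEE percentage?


Formula: OEE = Availability * Performance * Quality / 10000
A * P = 88.3% * 93.1% / 100 = 82.21%
OEE = 82.21% * 90.6% / 100 = 74.5%

74.5%


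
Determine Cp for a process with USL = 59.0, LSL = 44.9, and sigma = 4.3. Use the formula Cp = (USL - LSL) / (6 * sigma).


Cp = (59.0 - 44.9) / (6 * 4.3)

0.55


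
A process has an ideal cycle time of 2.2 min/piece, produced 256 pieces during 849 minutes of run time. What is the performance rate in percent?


Formula: Performance = (Ideal CT * Total Count) / Run Time * 100
Ideal output time = 2.2 * 256 = 563.2 min
Performance = 563.2 / 849 * 100 = 66.3%

66.3%


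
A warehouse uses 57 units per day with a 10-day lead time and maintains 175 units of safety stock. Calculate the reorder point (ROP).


Formula: ROP = (Daily Demand * Lead Time) + Safety Stock
Demand during lead time = 57 * 10 = 570 units
ROP = 570 + 175 = 745 units

745 units


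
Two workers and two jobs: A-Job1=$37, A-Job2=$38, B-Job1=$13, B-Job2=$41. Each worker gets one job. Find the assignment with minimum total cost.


Option 1: A->1 + B->2 = $37 + $41 = $78
Option 2: A->2 + B->1 = $38 + $13 = $51
Min cost = min($78, $51) = $51

$51


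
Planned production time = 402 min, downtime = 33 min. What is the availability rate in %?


Formula: Availability = (Planned Time - Downtime) / Planned Time * 100
Uptime = 402 - 33 = 369 min
Availability = 369 / 402 * 100 = 91.8%

91.8%


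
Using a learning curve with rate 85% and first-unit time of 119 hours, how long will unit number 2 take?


Formula: T_n = T_1 * (learning_rate)^(log2(n)) where learning_rate = rate/100
Doublings = log2(2) = 1
T_n = 119 * 0.85^1
T_n = 119 * 0.85 = 101.2 hours

101.2 hours


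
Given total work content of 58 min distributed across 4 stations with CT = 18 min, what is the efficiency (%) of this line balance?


Formula: Efficiency = Sum of Task Times / (N_stations * CT) * 100
Total station capacity = 4 stations * 18 min = 72 min
Efficiency = 58 / 72 * 100 = 80.6%

80.6%


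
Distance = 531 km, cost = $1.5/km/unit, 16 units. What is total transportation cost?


TC = dist * cost * units = 531 * 1.5 * 16 = $12744.00

$12744.00


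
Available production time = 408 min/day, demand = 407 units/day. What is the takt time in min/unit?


Formula: Takt Time = Available Production Time / Customer Demand
Takt = 408 min/day / 407 units/day
Takt = 1.0 min/unit

1.0 min/unit


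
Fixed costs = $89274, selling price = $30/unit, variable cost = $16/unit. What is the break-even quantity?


Formula: BEQ = Fixed Costs / (Price - Variable Cost)
Contribution margin = $30 - $16 = $14/unit
BEQ = ceil($89274 / $14/unit) = ceil(6376.71) = 6377 units

6377 units


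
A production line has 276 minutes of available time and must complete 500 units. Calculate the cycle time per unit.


Formula: CT = Available Time / Number of Units
CT = 276 min / 500 units
CT = 0.55 min/unit

0.55 min/unit


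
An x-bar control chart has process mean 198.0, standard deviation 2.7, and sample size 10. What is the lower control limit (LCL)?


LCL = 198.0 - 3 * 2.7 / sqrt(10)

195.44


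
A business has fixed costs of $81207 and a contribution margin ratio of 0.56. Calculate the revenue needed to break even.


Formula: BER = Fixed Costs / Contribution Margin Ratio
BER = $81207 / 0.56
BER = $145012.50 (to the nearest cent)

$145012.50


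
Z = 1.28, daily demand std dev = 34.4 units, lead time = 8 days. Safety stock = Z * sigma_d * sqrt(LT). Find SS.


Formula: SS = z * sigma_d * sqrt(LT)
sqrt(LT) = sqrt(8) = 2.8284
SS = 1.28 * 34.4 * 2.8284
SS = 124.5 units

124.5 units


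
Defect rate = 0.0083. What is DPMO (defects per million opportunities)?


DPMO = defect_rate * 1000000 = 0.0083 * 1000000

8300


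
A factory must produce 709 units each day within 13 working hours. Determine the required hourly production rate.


Formula: Production Rate = Daily Demand / Available Hours
Rate = 709 units/day / 13 hours/day
Rate = 54.5 units/hour

54.5 units/hour


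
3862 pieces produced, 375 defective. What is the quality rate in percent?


Formula: Quality Rate = Good Pieces / Total Pieces * 100
Good pieces = 3862 - 375 = 3487
QR = 3487 / 3862 * 100 = 90.3%

90.3%


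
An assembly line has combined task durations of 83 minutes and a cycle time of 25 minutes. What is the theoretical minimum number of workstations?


Formula: N_min = ceil(Sum of Task Times / Cycle Time)
N_min = ceil(83 min / 25 min) = ceil(3.32)
N_min = 4 stations

4


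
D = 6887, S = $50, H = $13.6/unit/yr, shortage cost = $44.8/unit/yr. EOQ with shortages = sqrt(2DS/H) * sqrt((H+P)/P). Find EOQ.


Formula: EOQ* = sqrt(2DS/H) * sqrt((H+P)/P)
Base EOQ = sqrt(2*6887*50/13.6) = 225.03 units
Correction = sqrt((13.6+44.8)/44.8) = 1.14174
EOQ* = 225.03 * 1.14174 = 256.9 units

256.9 units


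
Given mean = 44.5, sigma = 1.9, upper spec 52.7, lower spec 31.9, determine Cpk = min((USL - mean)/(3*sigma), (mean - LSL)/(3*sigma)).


Cpu = (52.7 - 44.5) / (3 * 1.9) = 1.44
Cpl = (44.5 - 31.9) / (3 * 1.9) = 2.21
Cpk = min(1.44, 2.21) = 1.44

1.44


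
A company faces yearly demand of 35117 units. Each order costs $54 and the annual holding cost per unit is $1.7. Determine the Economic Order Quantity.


Formula: EOQ = sqrt(2 * D * S / H)
Numerator: 2 * 35117 * 54 = 3792636
2DS/H = 3792636 / 1.7 = 2230962.4
EOQ = sqrt(2230962.4) = 1493.6 units

1493.6 units


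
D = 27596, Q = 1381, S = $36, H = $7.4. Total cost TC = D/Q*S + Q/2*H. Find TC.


TC = 27596/1381 * 36 + 1381/2 * 7.4

$5829.07


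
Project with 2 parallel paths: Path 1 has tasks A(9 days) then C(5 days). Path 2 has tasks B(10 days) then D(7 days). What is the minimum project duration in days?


Path 1 = 9 + 5 = 14 days
Path 2 = 10 + 7 = 17 days
Duration = max(14, 17) = 17 days

17 days


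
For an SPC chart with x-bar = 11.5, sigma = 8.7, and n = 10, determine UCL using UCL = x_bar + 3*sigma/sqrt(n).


UCL = 11.5 + 3 * 8.7 / sqrt(10)

19.75


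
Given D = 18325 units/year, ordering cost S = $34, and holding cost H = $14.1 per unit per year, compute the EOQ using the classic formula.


Formula: EOQ = sqrt(2 * D * S / H)
Numerator: 2 * 18325 * 34 = 1246100
2DS/H = 1246100 / 14.1 = 88375.9
EOQ = sqrt(88375.9) = 297.3 units

297.3 units


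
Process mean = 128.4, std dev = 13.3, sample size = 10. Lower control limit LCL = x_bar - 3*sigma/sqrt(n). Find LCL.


LCL = 128.4 - 3 * 13.3 / sqrt(10)

115.78


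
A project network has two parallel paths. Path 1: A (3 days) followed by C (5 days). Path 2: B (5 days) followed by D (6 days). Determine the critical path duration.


Path 1 = 3 + 5 = 8 days
Path 2 = 5 + 6 = 11 days
Duration = max(8, 11) = 11 days

11 days


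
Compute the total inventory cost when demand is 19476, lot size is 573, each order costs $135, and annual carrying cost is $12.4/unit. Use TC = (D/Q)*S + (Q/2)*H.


TC = 19476/573 * 135 + 573/2 * 12.4

$8141.19


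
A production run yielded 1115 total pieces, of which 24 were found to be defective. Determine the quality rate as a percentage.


Formula: Quality Rate = Good Pieces / Total Pieces * 100
Good pieces = 1115 - 24 = 1091
QR = 1091 / 1115 * 100 = 97.8%

97.8%


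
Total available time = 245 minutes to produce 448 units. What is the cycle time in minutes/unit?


Formula: CT = Available Time / Number of Units
CT = 245 min / 448 units
CT = 0.55 min/unit

0.55 min/unit


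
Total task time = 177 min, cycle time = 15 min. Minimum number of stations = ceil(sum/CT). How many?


Formula: N_min = ceil(Sum of Task Times / Cycle Time)
N_min = ceil(177 min / 15 min) = ceil(11.8)
N_min = 12 stations

12


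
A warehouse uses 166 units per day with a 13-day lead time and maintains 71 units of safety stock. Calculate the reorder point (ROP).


Formula: ROP = (Daily Demand * Lead Time) + Safety Stock
Demand during lead time = 166 * 13 = 2158 units
ROP = 2158 + 71 = 2229 units

2229 units


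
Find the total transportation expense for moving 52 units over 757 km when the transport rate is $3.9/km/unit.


TC = dist * cost * units = 757 * 3.9 * 52 = $153519.60

$153519.60


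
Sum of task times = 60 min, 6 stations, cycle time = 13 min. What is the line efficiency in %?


Formula: Efficiency = Sum of Task Times / (N_stations * CT) * 100
Total station capacity = 6 stations * 13 min = 78 min
Efficiency = 60 / 78 * 100 = 76.9%

76.9%


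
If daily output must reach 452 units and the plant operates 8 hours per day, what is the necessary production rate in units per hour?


Formula: Production Rate = Daily Demand / Available Hours
Rate = 452 units/day / 8 hours/day
Rate = 56.5 units/hour

56.5 units/hour


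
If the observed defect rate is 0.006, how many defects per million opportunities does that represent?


DPMO = defect_rate * 1000000 = 0.006 * 1000000

6000


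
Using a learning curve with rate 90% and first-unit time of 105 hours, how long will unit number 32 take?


Formula: T_n = T_1 * (learning_rate)^(log2(n)) where learning_rate = rate/100
Doublings = log2(32) = 5
T_n = 105 * 0.9^5
T_n = 105 * 0.5905 = 62.0 hours

62.0 hours


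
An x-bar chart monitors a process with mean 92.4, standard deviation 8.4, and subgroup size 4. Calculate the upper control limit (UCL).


UCL = 92.4 + 3 * 8.4 / sqrt(4)

105.0


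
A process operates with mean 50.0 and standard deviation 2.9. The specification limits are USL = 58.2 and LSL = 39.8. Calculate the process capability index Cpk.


Cpu = (58.2 - 50.0) / (3 * 2.9) = 0.94
Cpl = (50.0 - 39.8) / (3 * 2.9) = 1.17
Cpk = min(0.94, 1.17) = 0.94

0.94


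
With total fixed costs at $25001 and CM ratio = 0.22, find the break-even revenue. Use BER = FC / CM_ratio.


Formula: BER = Fixed Costs / Contribution Margin Ratio
BER = $25001 / 0.22
BER = $113640.91 (to the nearest cent)

$113640.91


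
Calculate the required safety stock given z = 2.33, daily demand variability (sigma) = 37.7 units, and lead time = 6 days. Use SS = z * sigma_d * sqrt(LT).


Formula: SS = z * sigma_d * sqrt(LT)
sqrt(LT) = sqrt(6) = 2.4495
SS = 2.33 * 37.7 * 2.4495
SS = 215.2 units

215.2 units


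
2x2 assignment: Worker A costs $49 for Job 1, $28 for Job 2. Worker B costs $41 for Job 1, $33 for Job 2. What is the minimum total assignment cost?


Option 1: A->1 + B->2 = $49 + $33 = $82
Option 2: A->2 + B->1 = $28 + $41 = $69
Min cost = min($82, $69) = $69

$69


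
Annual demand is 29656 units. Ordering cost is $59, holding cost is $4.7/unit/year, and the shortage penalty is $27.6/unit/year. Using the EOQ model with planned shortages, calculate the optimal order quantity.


Formula: EOQ* = sqrt(2DS/H) * sqrt((H+P)/P)
Base EOQ = sqrt(2*29656*59/4.7) = 862.88 units
Correction = sqrt((4.7+27.6)/27.6) = 1.0818
EOQ* = 862.88 * 1.0818 = 933.5 units

933.5 units


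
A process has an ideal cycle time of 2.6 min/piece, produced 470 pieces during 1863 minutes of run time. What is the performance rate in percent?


Formula: Performance = (Ideal CT * Total Count) / Run Time * 100
Ideal output time = 2.6 * 470 = 1222.0 min
Performance = 1222.0 / 1863 * 100 = 65.6%

65.6%


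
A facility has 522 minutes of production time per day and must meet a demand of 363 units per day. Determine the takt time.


Formula: Takt Time = Available Production Time / Customer Demand
Takt = 522 min/day / 363 units/day
Takt = 1.44 min/unit

1.44 min/unit


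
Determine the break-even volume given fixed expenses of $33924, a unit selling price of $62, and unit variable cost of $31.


Formula: BEQ = Fixed Costs / (Price - Variable Cost)
Contribution margin = $62 - $31 = $31/unit
BEQ = ceil($33924 / $31/unit) = ceil(1094.32) = 1095 units

1095 units


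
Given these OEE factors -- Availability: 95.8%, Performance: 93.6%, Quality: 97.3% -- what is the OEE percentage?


Formula: OEE = Availability * Performance * Quality / 10000
A * P = 95.8% * 93.6% / 100 = 89.67%
OEE = 89.67% * 97.3% / 100 = 87.2%

87.2%


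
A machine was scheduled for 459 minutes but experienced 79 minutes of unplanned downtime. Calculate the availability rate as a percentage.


Formula: Availability = (Planned Time - Downtime) / Planned Time * 100
Uptime = 459 - 79 = 380 min
Availability = 380 / 459 * 100 = 82.8%

82.8%


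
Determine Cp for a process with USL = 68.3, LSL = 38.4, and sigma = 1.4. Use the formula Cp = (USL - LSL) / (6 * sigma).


Cp = (68.3 - 38.4) / (6 * 1.4)

3.56


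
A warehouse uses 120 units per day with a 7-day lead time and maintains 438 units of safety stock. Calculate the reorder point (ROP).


Formula: ROP = (Daily Demand * Lead Time) + Safety Stock
Demand during lead time = 120 * 7 = 840 units
ROP = 840 + 438 = 1278 units

1278 units


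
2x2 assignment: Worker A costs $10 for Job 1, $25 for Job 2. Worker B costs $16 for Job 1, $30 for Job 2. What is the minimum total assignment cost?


Option 1: A->1 + B->2 = $10 + $30 = $40
Option 2: A->2 + B->1 = $25 + $16 = $41
Min cost = min($40, $41) = $40

$40


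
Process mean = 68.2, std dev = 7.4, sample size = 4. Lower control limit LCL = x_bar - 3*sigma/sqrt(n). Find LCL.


LCL = 68.2 - 3 * 7.4 / sqrt(4)

57.1


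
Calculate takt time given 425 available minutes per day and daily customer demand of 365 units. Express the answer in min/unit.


Formula: Takt Time = Available Production Time / Customer Demand
Takt = 425 min/day / 365 units/day
Takt = 1.16 min/unit

1.16 min/unit


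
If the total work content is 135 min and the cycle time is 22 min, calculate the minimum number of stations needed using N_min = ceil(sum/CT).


Formula: N_min = ceil(Sum of Task Times / Cycle Time)
N_min = ceil(135 min / 22 min) = ceil(6.1364)
N_min = 7 stations

7


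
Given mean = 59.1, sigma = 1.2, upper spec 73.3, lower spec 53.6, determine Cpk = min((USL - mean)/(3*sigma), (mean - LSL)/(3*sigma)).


Cpu = (73.3 - 59.1) / (3 * 1.2) = 3.94
Cpl = (59.1 - 53.6) / (3 * 1.2) = 1.53
Cpk = min(3.94, 1.53) = 1.53

1.53


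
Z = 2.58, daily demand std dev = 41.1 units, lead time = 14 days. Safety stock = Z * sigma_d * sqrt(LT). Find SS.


Formula: SS = z * sigma_d * sqrt(LT)
sqrt(LT) = sqrt(14) = 3.7417
SS = 2.58 * 41.1 * 3.7417
SS = 396.8 units

396.8 units


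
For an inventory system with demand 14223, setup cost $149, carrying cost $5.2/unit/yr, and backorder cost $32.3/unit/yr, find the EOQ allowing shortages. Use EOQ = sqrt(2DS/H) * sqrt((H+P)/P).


Formula: EOQ* = sqrt(2DS/H) * sqrt((H+P)/P)
Base EOQ = sqrt(2*14223*149/5.2) = 902.82 units
Correction = sqrt((5.2+32.3)/32.3) = 1.07749
EOQ* = 902.82 * 1.07749 = 972.8 units

972.8 units


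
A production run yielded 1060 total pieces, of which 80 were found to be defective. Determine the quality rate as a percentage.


Formula: Quality Rate = Good Pieces / Total Pieces * 100
Good pieces = 1060 - 80 = 980
QR = 980 / 1060 * 100 = 92.5%

92.5%


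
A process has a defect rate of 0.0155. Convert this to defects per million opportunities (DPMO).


DPMO = defect_rate * 1000000 = 0.0155 * 1000000

15500


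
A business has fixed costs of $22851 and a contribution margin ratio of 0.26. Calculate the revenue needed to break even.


Formula: BER = Fixed Costs / Contribution Margin Ratio
BER = $22851 / 0.26
BER = $87888.46 (to the nearest cent)

$87888.46


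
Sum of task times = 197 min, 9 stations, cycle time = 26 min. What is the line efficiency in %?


Formula: Efficiency = Sum of Task Times / (N_stations * CT) * 100
Total station capacity = 9 stations * 26 min = 234 min
Efficiency = 197 / 234 * 100 = 84.2%

84.2%


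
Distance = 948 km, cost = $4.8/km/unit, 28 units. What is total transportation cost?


TC = dist * cost * units = 948 * 4.8 * 28 = $127411.20

$127411.20


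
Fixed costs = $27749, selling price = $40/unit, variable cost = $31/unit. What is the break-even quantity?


Formula: BEQ = Fixed Costs / (Price - Variable Cost)
Contribution margin = $40 - $31 = $9/unit
BEQ = ceil($27749 / $9/unit) = ceil(3083.22) = 3084 units

3084 units


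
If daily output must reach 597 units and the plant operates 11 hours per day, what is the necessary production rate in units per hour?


Formula: Production Rate = Daily Demand / Available Hours
Rate = 597 units/day / 11 hours/day
Rate = 54.3 units/hour

54.3 units/hour


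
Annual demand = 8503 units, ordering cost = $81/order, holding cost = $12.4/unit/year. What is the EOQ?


Formula: EOQ = sqrt(2 * D * S / H)
Numerator: 2 * 8503 * 81 = 1377486
2DS/H = 1377486 / 12.4 = 111087.6
EOQ = sqrt(111087.6) = 333.3 units

333.3 units


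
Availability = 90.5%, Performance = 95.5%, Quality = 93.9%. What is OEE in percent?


Formula: OEE = Availability * Performance * Quality / 10000
A * P = 90.5% * 95.5% / 100 = 86.43%
OEE = 86.43% * 93.9% / 100 = 81.2%

81.2%


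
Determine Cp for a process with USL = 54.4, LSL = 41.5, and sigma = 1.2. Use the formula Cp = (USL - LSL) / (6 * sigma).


Cp = (54.4 - 41.5) / (6 * 1.2)

1.79


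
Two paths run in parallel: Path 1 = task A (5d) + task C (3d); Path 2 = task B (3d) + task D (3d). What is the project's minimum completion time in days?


Path 1 = 5 + 3 = 8 days
Path 2 = 3 + 3 = 6 days
Duration = max(8, 6) = 8 days

8 days


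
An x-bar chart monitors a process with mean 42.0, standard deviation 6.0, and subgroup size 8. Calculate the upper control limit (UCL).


UCL = 42.0 + 3 * 6.0 / sqrt(8)

48.36


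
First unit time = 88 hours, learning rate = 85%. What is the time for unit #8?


Formula: T_n = T_1 * (learning_rate)^(log2(n)) where learning_rate = rate/100
Doublings = log2(8) = 3
T_n = 88 * 0.85^3
T_n = 88 * 0.6141 = 54.0 hours

54.0 hours


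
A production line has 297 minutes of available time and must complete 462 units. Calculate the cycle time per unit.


Formula: CT = Available Time / Number of Units
CT = 297 min / 462 units
CT = 0.64 min/unit

0.64 min/unit


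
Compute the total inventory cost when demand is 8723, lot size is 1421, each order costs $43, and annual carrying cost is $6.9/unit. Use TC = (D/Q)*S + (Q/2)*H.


TC = 8723/1421 * 43 + 1421/2 * 6.9

$5166.41


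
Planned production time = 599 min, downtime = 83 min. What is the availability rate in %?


Formula: Availability = (Planned Time - Downtime) / Planned Time * 100
Uptime = 599 - 83 = 516 min
Availability = 516 / 599 * 100 = 86.1%

86.1%


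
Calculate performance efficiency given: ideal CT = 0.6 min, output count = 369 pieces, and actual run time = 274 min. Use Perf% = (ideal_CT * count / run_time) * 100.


Formula: Performance = (Ideal CT * Total Count) / Run Time * 100
Ideal output time = 0.6 * 369 = 221.4 min
Performance = 221.4 / 274 * 100 = 80.8%

80.8%


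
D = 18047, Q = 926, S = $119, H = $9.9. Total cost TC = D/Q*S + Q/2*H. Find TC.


TC = 18047/926 * 119 + 926/2 * 9.9

$6902.91


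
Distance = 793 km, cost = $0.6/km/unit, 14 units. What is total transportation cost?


TC = dist * cost * units = 793 * 0.6 * 14 = $6661.20

$6661.20


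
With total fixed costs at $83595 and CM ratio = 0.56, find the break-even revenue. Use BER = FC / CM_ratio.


Formula: BER = Fixed Costs / Contribution Margin Ratio
BER = $83595 / 0.56
BER = $149276.79 (to the nearest cent)

$149276.79


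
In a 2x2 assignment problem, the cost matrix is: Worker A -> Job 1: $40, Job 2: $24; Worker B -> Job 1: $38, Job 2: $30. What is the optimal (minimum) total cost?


Option 1: A->1 + B->2 = $40 + $30 = $70
Option 2: A->2 + B->1 = $24 + $38 = $62
Min cost = min($70, $62) = $62

$62


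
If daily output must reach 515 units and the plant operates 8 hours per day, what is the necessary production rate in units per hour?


Formula: Production Rate = Daily Demand / Available Hours
Rate = 515 units/day / 8 hours/day
Rate = 64.4 units/hour

64.4 units/hour


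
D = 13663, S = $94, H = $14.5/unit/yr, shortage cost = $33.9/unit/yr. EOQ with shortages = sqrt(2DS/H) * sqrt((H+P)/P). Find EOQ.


Formula: EOQ* = sqrt(2DS/H) * sqrt((H+P)/P)
Base EOQ = sqrt(2*13663*94/14.5) = 420.89 units
Correction = sqrt((14.5+33.9)/33.9) = 1.19488
EOQ* = 420.89 * 1.19488 = 502.9 units

502.9 units


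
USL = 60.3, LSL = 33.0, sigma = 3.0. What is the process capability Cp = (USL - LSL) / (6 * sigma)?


Cp = (60.3 - 33.0) / (6 * 3.0)

1.52


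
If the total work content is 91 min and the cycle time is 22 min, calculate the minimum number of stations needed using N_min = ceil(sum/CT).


Formula: N_min = ceil(Sum of Task Times / Cycle Time)
N_min = ceil(91 min / 22 min) = ceil(4.1364)
N_min = 5 stations

5


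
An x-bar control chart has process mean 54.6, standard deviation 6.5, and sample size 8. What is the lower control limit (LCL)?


LCL = 54.6 - 3 * 6.5 / sqrt(8)

47.71


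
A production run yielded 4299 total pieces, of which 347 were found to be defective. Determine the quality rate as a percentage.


Formula: Quality Rate = Good Pieces / Total Pieces * 100
Good pieces = 4299 - 347 = 3952
QR = 3952 / 4299 * 100 = 91.9%

91.9%


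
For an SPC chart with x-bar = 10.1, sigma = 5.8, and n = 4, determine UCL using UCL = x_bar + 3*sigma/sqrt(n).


UCL = 10.1 + 3 * 5.8 / sqrt(4)

18.8


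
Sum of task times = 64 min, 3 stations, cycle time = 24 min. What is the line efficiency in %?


Formula: Efficiency = Sum of Task Times / (N_stations * CT) * 100
Total station capacity = 3 stations * 24 min = 72 min
Efficiency = 64 / 72 * 100 = 88.9%

88.9%


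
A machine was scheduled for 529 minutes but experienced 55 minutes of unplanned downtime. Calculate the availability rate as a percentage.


Formula: Availability = (Planned Time - Downtime) / Planned Time * 100
Uptime = 529 - 55 = 474 min
Availability = 474 / 529 * 100 = 89.6%

89.6%


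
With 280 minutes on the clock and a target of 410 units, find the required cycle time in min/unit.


Formula: CT = Available Time / Number of Units
CT = 280 min / 410 units
CT = 0.68 min/unit

0.68 min/unit


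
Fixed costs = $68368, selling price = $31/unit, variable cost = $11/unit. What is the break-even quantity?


Formula: BEQ = Fixed Costs / (Price - Variable Cost)
Contribution margin = $31 - $11 = $20/unit
BEQ = ceil($68368 / $20/unit) = ceil(3418.4) = 3419 units

3419 units


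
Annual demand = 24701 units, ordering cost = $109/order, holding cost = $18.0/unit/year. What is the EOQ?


Formula: EOQ = sqrt(2 * D * S / H)
Numerator: 2 * 24701 * 109 = 5384818
2DS/H = 5384818 / 18.0 = 299156.6
EOQ = sqrt(299156.6) = 547.0 units

547.0 units


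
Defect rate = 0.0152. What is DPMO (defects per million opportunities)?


DPMO = defect_rate * 1000000 = 0.0152 * 1000000

15200


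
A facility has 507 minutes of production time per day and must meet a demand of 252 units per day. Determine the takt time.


Formula: Takt Time = Available Production Time / Customer Demand
Takt = 507 min/day / 252 units/day
Takt = 2.01 min/unit

2.01 min/unit


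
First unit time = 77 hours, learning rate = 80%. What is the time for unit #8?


Formula: T_n = T_1 * (learning_rate)^(log2(n)) where learning_rate = rate/100
Doublings = log2(8) = 3
T_n = 77 * 0.8^3
T_n = 77 * 0.512 = 39.4 hours

39.4 hours


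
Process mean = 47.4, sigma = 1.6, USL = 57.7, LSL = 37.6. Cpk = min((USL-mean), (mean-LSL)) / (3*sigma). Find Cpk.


Cpu = (57.7 - 47.4) / (3 * 1.6) = 2.15
Cpl = (47.4 - 37.6) / (3 * 1.6) = 2.04
Cpk = min(2.15, 2.04) = 2.04

2.04


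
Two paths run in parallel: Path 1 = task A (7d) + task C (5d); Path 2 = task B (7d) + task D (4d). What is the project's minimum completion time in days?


Path 1 = 7 + 5 = 12 days
Path 2 = 7 + 4 = 11 days
Duration = max(12, 11) = 12 days

12 days


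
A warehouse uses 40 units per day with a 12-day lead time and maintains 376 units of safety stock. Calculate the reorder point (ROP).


Formula: ROP = (Daily Demand * Lead Time) + Safety Stock
Demand during lead time = 40 * 12 = 480 units
ROP = 480 + 376 = 856 units

856 units
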